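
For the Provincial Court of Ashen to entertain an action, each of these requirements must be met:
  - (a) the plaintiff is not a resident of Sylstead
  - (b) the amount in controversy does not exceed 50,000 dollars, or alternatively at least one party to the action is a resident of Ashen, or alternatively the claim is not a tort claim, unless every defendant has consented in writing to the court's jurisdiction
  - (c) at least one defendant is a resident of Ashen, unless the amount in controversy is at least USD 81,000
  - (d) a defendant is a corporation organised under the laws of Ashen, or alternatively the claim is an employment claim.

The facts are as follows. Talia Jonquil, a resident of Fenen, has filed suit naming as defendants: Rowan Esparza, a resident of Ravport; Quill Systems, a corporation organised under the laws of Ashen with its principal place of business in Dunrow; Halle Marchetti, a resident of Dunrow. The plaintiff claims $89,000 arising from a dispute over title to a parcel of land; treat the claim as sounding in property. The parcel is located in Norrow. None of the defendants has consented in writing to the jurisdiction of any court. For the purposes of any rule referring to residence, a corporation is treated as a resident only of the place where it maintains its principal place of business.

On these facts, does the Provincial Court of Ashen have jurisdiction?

Yes

The Provincial Court of Ashen:
  (a) The plaintiff resides in Fenen, which is not Sylstead. Met.
  (b) The claim is a property claim, not a tort claim, so one alternative holds. Condition met.
  (c) No defendant resides in Ashen (they reside in Ravport, Dunrow, Dunrow). The proviso rescues it, though: the amount in controversy is 89,000 dollars, which meets the 81,000 dollars floor. Met.
  (d) Quill Systems is organised under the laws of Ashen, so this disjunct is met. Satisfied.
  → Jurisdiction lies.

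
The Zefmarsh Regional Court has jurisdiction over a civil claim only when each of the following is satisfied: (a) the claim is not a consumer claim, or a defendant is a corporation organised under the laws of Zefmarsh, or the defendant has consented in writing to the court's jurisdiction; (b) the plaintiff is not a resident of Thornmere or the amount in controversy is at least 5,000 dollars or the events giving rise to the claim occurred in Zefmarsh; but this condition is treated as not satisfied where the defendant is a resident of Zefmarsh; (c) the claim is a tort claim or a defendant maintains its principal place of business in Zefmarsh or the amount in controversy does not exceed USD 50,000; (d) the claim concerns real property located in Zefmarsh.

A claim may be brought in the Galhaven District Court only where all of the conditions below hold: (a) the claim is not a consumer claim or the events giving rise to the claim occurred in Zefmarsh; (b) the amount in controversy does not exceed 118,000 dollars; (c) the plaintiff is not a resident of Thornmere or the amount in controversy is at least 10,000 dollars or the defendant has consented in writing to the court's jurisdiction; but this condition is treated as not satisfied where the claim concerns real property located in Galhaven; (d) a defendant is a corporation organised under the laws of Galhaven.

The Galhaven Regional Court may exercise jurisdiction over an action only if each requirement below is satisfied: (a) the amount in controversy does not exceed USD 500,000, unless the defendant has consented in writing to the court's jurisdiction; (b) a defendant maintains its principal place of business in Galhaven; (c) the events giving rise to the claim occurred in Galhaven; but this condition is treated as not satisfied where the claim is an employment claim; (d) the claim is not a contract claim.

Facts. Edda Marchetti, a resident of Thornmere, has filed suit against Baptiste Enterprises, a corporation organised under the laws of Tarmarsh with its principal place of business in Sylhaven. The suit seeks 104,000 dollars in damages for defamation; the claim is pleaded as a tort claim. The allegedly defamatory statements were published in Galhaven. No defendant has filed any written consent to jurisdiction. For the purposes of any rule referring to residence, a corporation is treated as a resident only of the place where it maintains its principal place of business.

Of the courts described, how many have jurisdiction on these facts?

0

The Zefmarsh Regional Court:
  (a) The claim is a tort claim, not a consumer claim, so this disjunct is met. Satisfied.
  (b) The amount in controversy is USD 104,000, which meets the $5,000 floor, so one alternative holds. The exception is not triggered, since the defendant resides in Sylhaven, not Zefmarsh. Satisfied.
  (c) The claim is a tort claim — that alternative is enough. Condition met.
  (d) The claim does not concern real property. Not met.
  → The court lacks jurisdiction.
The Galhaven District Court:
  (a) The claim is a tort claim, not a consumer claim, so one alternative holds. Met.
  (b) The amount in controversy is 104,000 dollars, within the USD 118,000 ceiling. Satisfied.
  (c) The amount in controversy is USD 104,000, which meets the 10,000 dollars floor, so one alternative holds. And the carve-out is inapplicable — the claim does not concern real property. Satisfied.
  (d) The corporate defendant(s) are organised in Tarmarsh, not Galhaven. Condition not met.
  → At least one condition fails; no jurisdiction.
The Galhaven Regional Court:
  (a) The amount in controversy is $104,000, within the USD 500,000 ceiling. Met.
  (b) The corporate defendant(s) have their principal place of business in Sylhaven, not Galhaven. Not met.
  (c) The operative events occurred in Galhaven. And the carve-out is inapplicable — the claim is a tort claim, not an employment claim. Satisfied.
  (d) The claim is a tort claim, not a contract claim. Met.
  → The court lacks jurisdiction.
No court satisfies all of its conditions.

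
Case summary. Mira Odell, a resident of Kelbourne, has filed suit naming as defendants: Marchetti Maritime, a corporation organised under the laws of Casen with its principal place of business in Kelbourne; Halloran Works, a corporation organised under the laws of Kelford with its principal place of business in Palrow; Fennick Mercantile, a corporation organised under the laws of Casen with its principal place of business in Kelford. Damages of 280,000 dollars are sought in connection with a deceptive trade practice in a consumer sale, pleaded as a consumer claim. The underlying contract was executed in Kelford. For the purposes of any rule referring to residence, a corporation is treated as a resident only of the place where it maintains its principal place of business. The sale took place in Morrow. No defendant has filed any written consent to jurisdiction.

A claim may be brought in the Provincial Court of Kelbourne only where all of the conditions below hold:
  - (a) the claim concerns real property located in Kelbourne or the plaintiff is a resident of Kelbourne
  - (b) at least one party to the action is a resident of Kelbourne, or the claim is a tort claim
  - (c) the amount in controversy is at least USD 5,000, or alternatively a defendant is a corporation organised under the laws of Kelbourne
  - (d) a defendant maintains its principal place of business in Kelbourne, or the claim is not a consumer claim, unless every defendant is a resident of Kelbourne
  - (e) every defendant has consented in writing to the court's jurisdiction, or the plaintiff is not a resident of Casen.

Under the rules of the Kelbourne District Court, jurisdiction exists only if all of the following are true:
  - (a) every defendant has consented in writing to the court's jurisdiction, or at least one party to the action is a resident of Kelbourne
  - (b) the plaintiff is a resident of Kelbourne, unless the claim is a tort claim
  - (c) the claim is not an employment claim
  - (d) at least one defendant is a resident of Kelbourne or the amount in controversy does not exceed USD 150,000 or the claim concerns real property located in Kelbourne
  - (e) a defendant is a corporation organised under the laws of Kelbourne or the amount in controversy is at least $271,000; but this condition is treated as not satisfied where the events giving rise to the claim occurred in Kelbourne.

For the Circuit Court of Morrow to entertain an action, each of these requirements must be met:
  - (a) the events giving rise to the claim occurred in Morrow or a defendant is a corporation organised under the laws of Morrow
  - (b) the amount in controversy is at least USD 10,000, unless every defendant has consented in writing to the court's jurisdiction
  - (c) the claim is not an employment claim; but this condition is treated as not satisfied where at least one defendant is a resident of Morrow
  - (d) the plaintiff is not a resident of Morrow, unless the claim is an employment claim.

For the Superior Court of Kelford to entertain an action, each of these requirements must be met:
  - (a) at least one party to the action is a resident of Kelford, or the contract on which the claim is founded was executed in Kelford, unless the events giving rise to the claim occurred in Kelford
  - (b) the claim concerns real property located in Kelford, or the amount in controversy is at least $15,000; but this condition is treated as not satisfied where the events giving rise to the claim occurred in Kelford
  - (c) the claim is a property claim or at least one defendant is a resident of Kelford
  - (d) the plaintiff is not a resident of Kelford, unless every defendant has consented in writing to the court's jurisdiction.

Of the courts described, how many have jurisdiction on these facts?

The Provincial Court of Kelbourne:
  (a) The plaintiff resides in Kelbourne — that alternative is enough. Satisfied.
  (b) Mira Odell resides in Kelbourne, so one alternative holds. Satisfied.
  (c) The amount in controversy is 280,000 dollars, which meets the USD 5,000 floor — that alternative is enough. Met.
  (d) Marchetti Maritime has its principal place of business in Kelbourne, which satisfies one of the alternatives. Satisfied.
  (e) The plaintiff resides in Kelbourne, which is not Casen — that alternative is enough. Met.
  → Every requirement is satisfied — jurisdiction.
The Kelbourne District Court:
  (a) Mira Odell resides in Kelbourne, which satisfies one of the alternatives. Met.
  (b) The plaintiff resides in Kelbourne. Satisfied.
  (c) The claim is a consumer claim, not an employment claim. Condition met.
  (d) Marchetti Maritime resides in Kelbourne, so one alternative holds. Met.
  (e) The amount in controversy is 280,000 dollars, which meets the USD 271,000 floor, so this disjunct is met. The carve-out does not apply: the operative events occurred in Morrow, not Kelbourne. Condition met.
  → Jurisdiction lies.
The Circuit Court of Morrow:
  (a) The operative events occurred in Morrow, so this disjunct is met. Met.
  (b) The amount in controversy is 280,000 dollars, which meets the USD 10,000 floor. Satisfied.
  (c) The claim is a consumer claim, not an employment claim. And the carve-out is inapplicable — no defendant resides in Morrow (they reside in Kelbourne, Palrow, Kelford). Met.
  (d) The plaintiff resides in Kelbourne, which is not Morrow. Satisfied.
  → All conditions met; jurisdiction exists.
The Superior Court of Kelford:
  (a) Fennick Mercantile resides in Kelford, so this disjunct is met. Met.
  (b) The amount in controversy is $280,000, which meets the 15,000 dollars floor, which satisfies one of the alternatives. And the carve-out is inapplicable — the operative events occurred in Morrow, not Kelford. Met.
  (c) Fennick Mercantile resides in Kelford, so one alternative holds. Satisfied.
  (d) The plaintiff resides in Kelbourne, which is not Kelford. Condition met.
  → Every requirement is satisfied — jurisdiction.
Courts with jurisdiction: the Provincial Court of Kelbourne, the Kelbourne District Court, the Circuit Court of Morrow, the Superior Court of Kelford — 4 in total.

4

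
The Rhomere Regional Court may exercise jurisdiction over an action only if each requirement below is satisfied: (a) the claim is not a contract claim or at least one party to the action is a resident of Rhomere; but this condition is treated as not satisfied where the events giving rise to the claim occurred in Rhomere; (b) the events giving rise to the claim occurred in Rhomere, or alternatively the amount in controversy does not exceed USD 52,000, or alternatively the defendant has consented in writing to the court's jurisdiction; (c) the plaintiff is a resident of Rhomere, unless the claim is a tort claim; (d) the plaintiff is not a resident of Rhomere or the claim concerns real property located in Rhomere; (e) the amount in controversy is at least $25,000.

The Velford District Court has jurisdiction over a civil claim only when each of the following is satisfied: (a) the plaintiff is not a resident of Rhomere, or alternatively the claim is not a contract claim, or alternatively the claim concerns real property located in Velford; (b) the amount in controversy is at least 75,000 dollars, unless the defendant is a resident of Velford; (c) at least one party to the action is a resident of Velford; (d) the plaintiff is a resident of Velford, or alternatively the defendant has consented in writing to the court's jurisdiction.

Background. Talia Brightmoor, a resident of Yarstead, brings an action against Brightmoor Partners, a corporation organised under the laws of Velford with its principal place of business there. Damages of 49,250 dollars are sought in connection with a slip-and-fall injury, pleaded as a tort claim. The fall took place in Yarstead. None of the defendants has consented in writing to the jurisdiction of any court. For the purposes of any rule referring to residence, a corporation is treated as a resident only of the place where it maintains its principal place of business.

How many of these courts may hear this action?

The Rhomere Regional Court:
  (a) The claim is a tort claim, not a contract claim, so this disjunct is met. The exception is not triggered, since the operative events occurred in Yarstead, not Rhomere. Satisfied.
  (b) The amount in controversy is 49,250 dollars, within the USD 52,000 ceiling, which satisfies one of the alternatives. Met.
  (c) The plaintiff resides in Yarstead, not Rhomere. However, the claim is a tort claim, so the 'unless' proviso supplies this condition. Met.
  (d) The plaintiff resides in Yarstead, which is not Rhomere, which satisfies one of the alternatives. Condition met.
  (e) The amount in controversy is USD 49,250, which meets the USD 25,000 floor. Met.
  → Every requirement is satisfied — jurisdiction.
The Velford District Court:
  (a) The plaintiff resides in Yarstead, which is not Rhomere, so one alternative holds. Met.
  (b) The amount in controversy is $49,250, below the 75,000 dollars floor. However, the defendant resides in Velford, so the 'unless' proviso supplies this condition. Condition met.
  (c) Brightmoor Partners resides in Velford. Satisfied.
  (d) The plaintiff resides in Yarstead, not Velford; no such written consent has been filed — every alternative fails. Not satisfied.
  → Not every requirement is met — no jurisdiction.
Courts with jurisdiction: the Rhomere Regional Court — 1 in total.

1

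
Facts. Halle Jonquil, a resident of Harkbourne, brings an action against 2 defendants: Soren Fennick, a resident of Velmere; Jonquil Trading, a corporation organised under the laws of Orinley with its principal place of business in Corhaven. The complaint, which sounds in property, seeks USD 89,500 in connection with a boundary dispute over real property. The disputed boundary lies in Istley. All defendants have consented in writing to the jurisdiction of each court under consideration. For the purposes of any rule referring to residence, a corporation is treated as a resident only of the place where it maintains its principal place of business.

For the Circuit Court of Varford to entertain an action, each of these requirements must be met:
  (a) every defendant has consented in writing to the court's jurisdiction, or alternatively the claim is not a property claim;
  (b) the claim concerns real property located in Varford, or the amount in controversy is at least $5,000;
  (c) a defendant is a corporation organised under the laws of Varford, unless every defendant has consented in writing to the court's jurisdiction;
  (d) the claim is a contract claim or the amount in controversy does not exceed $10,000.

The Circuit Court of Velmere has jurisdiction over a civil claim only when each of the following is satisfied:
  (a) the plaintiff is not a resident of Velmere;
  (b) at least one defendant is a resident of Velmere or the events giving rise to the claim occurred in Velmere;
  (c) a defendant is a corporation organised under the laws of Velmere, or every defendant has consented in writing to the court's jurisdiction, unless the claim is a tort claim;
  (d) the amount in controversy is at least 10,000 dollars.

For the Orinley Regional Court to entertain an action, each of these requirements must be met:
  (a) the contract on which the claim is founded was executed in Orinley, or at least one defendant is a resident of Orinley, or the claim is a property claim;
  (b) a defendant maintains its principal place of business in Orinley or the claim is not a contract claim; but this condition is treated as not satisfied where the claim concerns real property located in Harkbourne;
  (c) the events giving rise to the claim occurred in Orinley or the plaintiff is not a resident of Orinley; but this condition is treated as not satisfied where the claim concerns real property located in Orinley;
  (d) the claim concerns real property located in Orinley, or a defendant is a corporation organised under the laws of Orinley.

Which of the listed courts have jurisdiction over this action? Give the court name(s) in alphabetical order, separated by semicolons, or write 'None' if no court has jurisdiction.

the Circuit Court of Velmere; the Orinley Regional Court

The Circuit Court of Varford:
  (a) Every defendant has filed written consent, so this disjunct is met. Condition met.
  (b) The amount in controversy is USD 89,500, which meets the USD 5,000 floor, so this disjunct is met. Satisfied.
  (c) The corporate defendant(s) are organised in Orinley, not Varford. But every defendant has filed written consent, and the 'unless' clause therefore excuses the requirement. Condition met.
  (d) The claim is a property claim, not a contract claim; the amount in controversy is USD 89,500, above the USD 10,000 ceiling — every alternative fails. Fails.
  → At least one condition fails; no jurisdiction.
The Circuit Court of Velmere:
  (a) The plaintiff resides in Harkbourne, which is not Velmere. Satisfied.
  (b) Soren Fennick resides in Velmere, so one alternative holds. Met.
  (c) Every defendant has filed written consent, so one alternative holds. Satisfied.
  (d) The amount in controversy is $89,500, which meets the 10,000 dollars floor. Condition met.
  → The court has jurisdiction.
The Orinley Regional Court:
  (a) The claim is a property claim, which satisfies one of the alternatives. Satisfied.
  (b) The claim is a property claim, not a contract claim — that alternative is enough. The exception is not triggered, since the property lies in Istley, not Harkbourne. Met.
  (c) The plaintiff resides in Harkbourne, which is not Orinley, so one alternative holds. The carve-out does not apply: the property lies in Istley, not Orinley. Condition met.
  (d) Jonquil Trading is organised under the laws of Orinley, so this disjunct is met. Satisfied.
  → All conditions met; jurisdiction exists.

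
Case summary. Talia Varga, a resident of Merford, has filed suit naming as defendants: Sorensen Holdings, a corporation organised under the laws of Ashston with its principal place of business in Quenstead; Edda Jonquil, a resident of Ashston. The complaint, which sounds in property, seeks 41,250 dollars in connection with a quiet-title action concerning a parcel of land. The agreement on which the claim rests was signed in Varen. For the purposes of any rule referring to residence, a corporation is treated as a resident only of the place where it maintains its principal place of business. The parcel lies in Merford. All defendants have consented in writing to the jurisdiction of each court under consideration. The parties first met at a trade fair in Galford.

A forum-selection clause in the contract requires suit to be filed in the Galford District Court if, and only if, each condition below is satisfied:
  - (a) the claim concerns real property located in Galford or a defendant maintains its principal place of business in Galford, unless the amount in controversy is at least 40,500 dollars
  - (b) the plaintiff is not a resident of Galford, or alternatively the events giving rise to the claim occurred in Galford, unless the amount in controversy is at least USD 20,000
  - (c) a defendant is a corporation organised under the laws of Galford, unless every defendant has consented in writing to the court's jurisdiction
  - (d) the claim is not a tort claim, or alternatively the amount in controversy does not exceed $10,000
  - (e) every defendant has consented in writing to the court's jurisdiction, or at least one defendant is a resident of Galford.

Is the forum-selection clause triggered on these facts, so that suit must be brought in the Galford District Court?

Yes

The Galford District Court:
  (a) The property lies in Merford, not Galford; the corporate defendant(s) have their principal place of business in Quenstead, not Galford — no alternative holds. However, the amount in controversy is $41,250, which meets the $40,500 floor, so the 'unless' proviso supplies this condition. Satisfied.
  (b) The plaintiff resides in Merford, which is not Galford, so this disjunct is met. Satisfied.
  (c) The corporate defendant(s) are organised in Ashston, not Galford. But every defendant has filed written consent, and the 'unless' clause therefore excuses the requirement. Met.
  (d) The claim is a property claim, not a tort claim, which satisfies one of the alternatives. Condition met.
  (e) Every defendant has filed written consent, which satisfies one of the alternatives. Satisfied.
  → Forum clause is triggered.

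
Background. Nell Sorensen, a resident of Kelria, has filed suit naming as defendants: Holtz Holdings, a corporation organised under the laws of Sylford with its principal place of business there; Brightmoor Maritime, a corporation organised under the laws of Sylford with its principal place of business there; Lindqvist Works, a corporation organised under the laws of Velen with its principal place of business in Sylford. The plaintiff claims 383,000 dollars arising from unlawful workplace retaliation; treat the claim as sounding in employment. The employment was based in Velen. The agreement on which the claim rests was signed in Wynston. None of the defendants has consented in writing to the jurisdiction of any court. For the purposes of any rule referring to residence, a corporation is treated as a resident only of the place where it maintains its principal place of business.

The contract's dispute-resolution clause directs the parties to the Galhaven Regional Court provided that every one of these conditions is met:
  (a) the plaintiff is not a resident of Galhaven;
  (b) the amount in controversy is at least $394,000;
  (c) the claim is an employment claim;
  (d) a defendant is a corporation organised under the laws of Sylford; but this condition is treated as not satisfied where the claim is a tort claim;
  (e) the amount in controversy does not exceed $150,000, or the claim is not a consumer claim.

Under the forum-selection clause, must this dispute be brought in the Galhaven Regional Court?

No

The Galhaven Regional Court:
  (a) The plaintiff resides in Kelria, which is not Galhaven. Met.
  (b) The amount in controversy is USD 383,000, below the USD 394,000 floor. Condition not met.
  (c) The claim is an employment claim. Satisfied.
  (d) Holtz Holdings is organised under the laws of Sylford. And the carve-out is inapplicable — the claim is an employment claim, not a tort claim. Satisfied.
  (e) The claim is an employment claim, not a consumer claim, so this disjunct is met. Met.
  → The clause does not apply.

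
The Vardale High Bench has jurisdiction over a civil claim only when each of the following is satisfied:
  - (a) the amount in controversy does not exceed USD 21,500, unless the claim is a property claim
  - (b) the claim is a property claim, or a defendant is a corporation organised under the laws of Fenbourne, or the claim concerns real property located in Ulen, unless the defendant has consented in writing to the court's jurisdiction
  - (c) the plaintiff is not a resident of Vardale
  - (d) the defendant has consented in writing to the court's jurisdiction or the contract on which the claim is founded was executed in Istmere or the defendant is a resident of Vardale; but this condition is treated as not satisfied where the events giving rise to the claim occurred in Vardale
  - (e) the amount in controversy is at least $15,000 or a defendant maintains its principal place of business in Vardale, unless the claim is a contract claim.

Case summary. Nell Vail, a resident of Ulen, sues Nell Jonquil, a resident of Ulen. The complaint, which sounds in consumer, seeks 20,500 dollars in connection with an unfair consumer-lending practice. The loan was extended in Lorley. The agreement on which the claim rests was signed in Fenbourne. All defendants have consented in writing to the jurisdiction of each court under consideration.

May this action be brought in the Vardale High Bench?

The Vardale High Bench:
  (a) The amount in controversy is USD 20,500, within the USD 21,500 ceiling. Met.
  (b) The claim is a consumer claim, not a property claim; no defendant is a corporation; the claim does not concern real property — no alternative holds. But every defendant has filed written consent, and the 'unless' clause therefore excuses the requirement. Satisfied.
  (c) The plaintiff resides in Ulen, which is not Vardale. Satisfied.
  (d) Every defendant has filed written consent — that alternative is enough. The carve-out does not apply: the operative events occurred in Lorley, not Vardale. Satisfied.
  (e) The amount in controversy is USD 20,500, which meets the $15,000 floor, which satisfies one of the alternatives. Satisfied.
  → The court has jurisdiction.

Yes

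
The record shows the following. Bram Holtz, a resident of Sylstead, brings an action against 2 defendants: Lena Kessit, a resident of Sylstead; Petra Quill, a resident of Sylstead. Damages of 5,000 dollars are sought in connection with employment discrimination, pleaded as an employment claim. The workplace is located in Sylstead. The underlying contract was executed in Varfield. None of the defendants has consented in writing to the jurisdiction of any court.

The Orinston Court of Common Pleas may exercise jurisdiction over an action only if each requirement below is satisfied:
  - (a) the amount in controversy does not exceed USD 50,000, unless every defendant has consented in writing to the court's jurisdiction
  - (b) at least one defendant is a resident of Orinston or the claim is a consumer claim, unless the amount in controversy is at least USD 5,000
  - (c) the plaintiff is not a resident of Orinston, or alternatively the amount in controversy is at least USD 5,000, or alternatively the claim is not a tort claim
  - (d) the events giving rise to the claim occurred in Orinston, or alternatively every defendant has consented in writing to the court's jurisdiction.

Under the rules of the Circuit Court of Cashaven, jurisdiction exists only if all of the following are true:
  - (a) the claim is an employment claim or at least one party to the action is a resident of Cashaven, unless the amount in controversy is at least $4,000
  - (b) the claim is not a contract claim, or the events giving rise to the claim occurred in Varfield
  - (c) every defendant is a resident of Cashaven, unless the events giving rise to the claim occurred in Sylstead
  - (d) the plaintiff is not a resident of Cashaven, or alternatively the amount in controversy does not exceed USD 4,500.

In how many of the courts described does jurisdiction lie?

The Orinston Court of Common Pleas:
  (a) The amount in controversy is $5,000, within the $50,000 ceiling. Condition met.
  (b) No defendant resides in Orinston (they reside in Sylstead, Sylstead); the claim is an employment claim, not a consumer claim — no alternative holds. But the amount in controversy is $5,000, which meets the 5,000 dollars floor, and the 'unless' clause therefore excuses the requirement. Satisfied.
  (c) The plaintiff resides in Sylstead, which is not Orinston — that alternative is enough. Met.
  (d) The operative events occurred in Sylstead, not Orinston; no such written consent has been filed — every alternative fails. Not met.
  → Not every requirement is met — no jurisdiction.
The Circuit Court of Cashaven:
  (a) The claim is an employment claim, so this disjunct is met. Condition met.
  (b) The claim is an employment claim, not a contract claim, so one alternative holds. Met.
  (c) The defendants reside as follows — Lena Kessit in Sylstead, Petra Quill in Sylstead — not all in Cashaven. However, the operative events occurred in Sylstead, so the 'unless' proviso supplies this condition. Condition met.
  (d) The plaintiff resides in Sylstead, which is not Cashaven, so this disjunct is met. Condition met.
  → All conditions met; jurisdiction exists.
Courts with jurisdiction: the Circuit Court of Cashaven — 1 in total.

1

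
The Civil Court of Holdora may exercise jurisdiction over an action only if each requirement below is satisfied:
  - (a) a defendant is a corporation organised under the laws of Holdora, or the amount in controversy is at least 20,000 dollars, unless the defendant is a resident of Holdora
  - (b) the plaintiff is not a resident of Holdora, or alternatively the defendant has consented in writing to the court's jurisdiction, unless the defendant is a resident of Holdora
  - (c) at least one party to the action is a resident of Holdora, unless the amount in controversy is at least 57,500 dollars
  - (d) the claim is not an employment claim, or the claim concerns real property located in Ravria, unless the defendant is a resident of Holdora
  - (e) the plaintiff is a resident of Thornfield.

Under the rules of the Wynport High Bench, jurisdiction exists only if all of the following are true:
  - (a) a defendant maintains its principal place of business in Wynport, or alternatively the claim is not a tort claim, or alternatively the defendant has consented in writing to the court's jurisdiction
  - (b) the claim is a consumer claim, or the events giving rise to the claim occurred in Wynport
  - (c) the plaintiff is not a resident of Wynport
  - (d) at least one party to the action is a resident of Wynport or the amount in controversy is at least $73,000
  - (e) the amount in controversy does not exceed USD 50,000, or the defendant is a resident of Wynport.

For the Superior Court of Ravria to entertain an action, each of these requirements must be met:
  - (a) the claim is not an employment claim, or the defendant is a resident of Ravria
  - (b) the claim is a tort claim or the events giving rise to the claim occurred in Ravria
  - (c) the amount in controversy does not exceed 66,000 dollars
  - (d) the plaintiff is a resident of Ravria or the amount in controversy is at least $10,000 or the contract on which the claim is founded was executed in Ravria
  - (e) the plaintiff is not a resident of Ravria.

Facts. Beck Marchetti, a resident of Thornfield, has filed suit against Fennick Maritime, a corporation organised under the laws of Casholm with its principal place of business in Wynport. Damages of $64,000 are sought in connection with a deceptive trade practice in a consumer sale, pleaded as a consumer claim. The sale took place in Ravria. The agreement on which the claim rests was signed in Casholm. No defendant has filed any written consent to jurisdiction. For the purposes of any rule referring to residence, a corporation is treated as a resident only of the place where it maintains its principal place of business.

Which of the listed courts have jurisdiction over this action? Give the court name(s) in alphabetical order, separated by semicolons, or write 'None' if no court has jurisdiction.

the Civil Court of Holdora; the Superior Court of Ravria; the Wynport High Bench

The Civil Court of Holdora:
  (a) The amount in controversy is 64,000 dollars, which meets the USD 20,000 floor — that alternative is enough. Satisfied.
  (b) The plaintiff resides in Thornfield, which is not Holdora, which satisfies one of the alternatives. Satisfied.
  (c) No party resides in Holdora. However, the amount in controversy is $64,000, which meets the $57,500 floor, so the 'unless' proviso supplies this condition. Condition met.
  (d) The claim is a consumer claim, not an employment claim, so this disjunct is met. Satisfied.
  (e) The plaintiff resides in Thornfield. Met.
  → The court has jurisdiction.
The Wynport High Bench:
  (a) Fennick Maritime has its principal place of business in Wynport, which satisfies one of the alternatives. Condition met.
  (b) The claim is a consumer claim, so one alternative holds. Met.
  (c) The plaintiff resides in Thornfield, which is not Wynport. Condition met.
  (d) Fennick Maritime resides in Wynport — that alternative is enough. Met.
  (e) The defendant resides in Wynport, so this disjunct is met. Satisfied.
  → Every requirement is satisfied — jurisdiction.
The Superior Court of Ravria:
  (a) The claim is a consumer claim, not an employment claim, so one alternative holds. Met.
  (b) The operative events occurred in Ravria, so one alternative holds. Condition met.
  (c) The amount in controversy is 64,000 dollars, within the 66,000 dollars ceiling. Met.
  (d) The amount in controversy is 64,000 dollars, which meets the USD 10,000 floor — that alternative is enough. Condition met.
  (e) The plaintiff resides in Thornfield, which is not Ravria. Satisfied.
  → All conditions met; jurisdiction exists.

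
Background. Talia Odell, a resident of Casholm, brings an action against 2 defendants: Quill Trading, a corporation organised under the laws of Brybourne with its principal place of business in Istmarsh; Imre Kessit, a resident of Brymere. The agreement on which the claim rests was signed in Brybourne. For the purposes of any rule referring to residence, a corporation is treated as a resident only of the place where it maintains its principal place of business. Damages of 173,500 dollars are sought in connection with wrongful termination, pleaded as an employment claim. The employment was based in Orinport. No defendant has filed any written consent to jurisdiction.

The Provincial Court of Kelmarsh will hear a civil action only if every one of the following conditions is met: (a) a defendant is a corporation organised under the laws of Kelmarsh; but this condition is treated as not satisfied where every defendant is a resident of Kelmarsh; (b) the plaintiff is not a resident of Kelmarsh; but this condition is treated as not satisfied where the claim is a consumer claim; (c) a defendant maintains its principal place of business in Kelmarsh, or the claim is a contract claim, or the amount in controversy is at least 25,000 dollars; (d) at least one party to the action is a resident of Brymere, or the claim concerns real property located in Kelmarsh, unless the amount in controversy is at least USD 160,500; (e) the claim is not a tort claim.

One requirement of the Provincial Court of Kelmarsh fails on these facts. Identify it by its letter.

The Provincial Court of Kelmarsh:
  (a) The corporate defendant(s) are organised in Brybourne, not Kelmarsh. Not met.
  (b) The plaintiff resides in Casholm, which is not Kelmarsh. The exception is not triggered, since the claim is an employment claim, not a consumer claim. Condition met.
  (c) The amount in controversy is 173,500 dollars, which meets the $25,000 floor — that alternative is enough. Condition met.
  (d) Imre Kessit resides in Brymere, so one alternative holds. Met.
  (e) The claim is an employment claim, not a tort claim. Met.
Only condition (a) fails.

(a)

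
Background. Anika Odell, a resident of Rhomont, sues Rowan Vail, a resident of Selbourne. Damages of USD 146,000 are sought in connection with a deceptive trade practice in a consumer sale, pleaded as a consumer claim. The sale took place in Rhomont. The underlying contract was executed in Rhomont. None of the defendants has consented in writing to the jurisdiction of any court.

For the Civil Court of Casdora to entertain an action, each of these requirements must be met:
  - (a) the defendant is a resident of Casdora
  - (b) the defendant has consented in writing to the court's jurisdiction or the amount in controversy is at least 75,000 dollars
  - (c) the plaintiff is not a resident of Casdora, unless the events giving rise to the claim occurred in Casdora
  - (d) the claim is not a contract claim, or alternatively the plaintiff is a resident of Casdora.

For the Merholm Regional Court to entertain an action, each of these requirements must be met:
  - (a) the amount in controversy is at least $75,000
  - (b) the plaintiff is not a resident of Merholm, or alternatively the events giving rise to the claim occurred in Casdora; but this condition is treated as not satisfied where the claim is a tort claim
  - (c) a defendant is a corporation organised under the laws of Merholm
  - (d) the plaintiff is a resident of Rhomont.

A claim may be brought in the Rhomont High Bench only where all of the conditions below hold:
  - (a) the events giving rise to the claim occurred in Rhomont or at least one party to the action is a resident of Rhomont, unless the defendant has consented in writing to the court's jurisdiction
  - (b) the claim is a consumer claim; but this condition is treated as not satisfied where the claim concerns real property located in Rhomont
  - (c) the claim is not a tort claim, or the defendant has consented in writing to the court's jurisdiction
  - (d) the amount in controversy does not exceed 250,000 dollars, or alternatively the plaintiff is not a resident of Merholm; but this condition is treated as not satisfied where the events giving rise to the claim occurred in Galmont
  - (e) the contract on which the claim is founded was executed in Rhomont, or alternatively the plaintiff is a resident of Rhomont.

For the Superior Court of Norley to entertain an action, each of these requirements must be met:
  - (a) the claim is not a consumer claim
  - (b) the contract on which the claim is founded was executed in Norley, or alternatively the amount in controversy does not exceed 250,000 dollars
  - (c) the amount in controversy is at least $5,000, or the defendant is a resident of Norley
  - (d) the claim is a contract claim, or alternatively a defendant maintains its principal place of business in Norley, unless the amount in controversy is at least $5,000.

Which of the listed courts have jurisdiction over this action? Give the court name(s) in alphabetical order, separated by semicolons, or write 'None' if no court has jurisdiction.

The Civil Court of Casdora:
  (a) The defendant resides in Selbourne, not Casdora. Fails.
  (b) The amount in controversy is $146,000, which meets the $75,000 floor, so one alternative holds. Condition met.
  (c) The plaintiff resides in Rhomont, which is not Casdora. Condition met.
  (d) The claim is a consumer claim, not a contract claim, which satisfies one of the alternatives. Condition met.
  → At least one condition fails; no jurisdiction.
The Merholm Regional Court:
  (a) The amount in controversy is 146,000 dollars, which meets the USD 75,000 floor. Condition met.
  (b) The plaintiff resides in Rhomont, which is not Merholm — that alternative is enough. The carve-out does not apply: the claim is a consumer claim, not a tort claim. Satisfied.
  (c) No defendant is a corporation. Condition not met.
  (d) The plaintiff resides in Rhomont. Satisfied.
  → At least one condition fails; no jurisdiction.
The Rhomont High Bench:
  (a) The operative events occurred in Rhomont, so one alternative holds. Satisfied.
  (b) The claim is a consumer claim. And the carve-out is inapplicable — the claim does not concern real property. Met.
  (c) The claim is a consumer claim, not a tort claim, so this disjunct is met. Satisfied.
  (d) The amount in controversy is USD 146,000, within the 250,000 dollars ceiling — that alternative is enough. The carve-out does not apply: the operative events occurred in Rhomont, not Galmont. Condition met.
  (e) The contract was executed in Rhomont, which satisfies one of the alternatives. Satisfied.
  → The court has jurisdiction.
The Superior Court of Norley:
  (a) The claim is a consumer claim. Not met.
  (b) The amount in controversy is 146,000 dollars, within the 250,000 dollars ceiling — that alternative is enough. Met.
  (c) The amount in controversy is 146,000 dollars, which meets the 5,000 dollars floor — that alternative is enough. Satisfied.
  (d) The claim is a consumer claim, not a contract claim; no defendant is a corporation — no alternative holds. The proviso rescues it, though: the amount in controversy is USD 146,000, which meets the USD 5,000 floor. Met.
  → At least one condition fails; no jurisdiction.

the Rhomont High Bench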